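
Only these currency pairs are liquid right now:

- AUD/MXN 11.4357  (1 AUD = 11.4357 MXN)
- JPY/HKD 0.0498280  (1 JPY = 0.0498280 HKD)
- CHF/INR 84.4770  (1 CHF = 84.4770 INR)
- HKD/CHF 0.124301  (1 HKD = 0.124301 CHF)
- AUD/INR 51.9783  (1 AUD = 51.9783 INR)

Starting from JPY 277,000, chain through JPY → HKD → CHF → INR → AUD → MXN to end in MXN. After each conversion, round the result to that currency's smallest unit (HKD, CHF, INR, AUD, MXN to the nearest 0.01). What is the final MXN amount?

JPY 277,000 × 0.0498280 = HKD 13,802.36
HKD 13,802.36 × 0.124301 = CHF 1,715.65
CHF 1,715.65 × 84.4770 = INR 144,932.97
INR 144,932.97 ÷ 51.9783 = AUD 2,788.34
AUD 2,788.34 × 11.4357 = MXN 31,886.62

MXN 31,886.62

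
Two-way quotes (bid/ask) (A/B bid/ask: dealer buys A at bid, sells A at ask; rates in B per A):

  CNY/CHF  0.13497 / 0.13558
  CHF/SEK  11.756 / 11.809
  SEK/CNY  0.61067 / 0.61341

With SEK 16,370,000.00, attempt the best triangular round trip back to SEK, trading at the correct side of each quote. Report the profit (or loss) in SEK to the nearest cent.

Net profit: SEK 298,214.30

Best loop SEK → CHF → CNY → SEK:
SEK 16,370,000.00 ÷ 11.809 (buy CHF at ask) = CHF 1,386,230.84
CHF 1,386,230.84 ÷ 0.13558 (buy CNY at ask) = CNY 10,224,449.34
CNY 10,224,449.34 ÷ 0.61341 (buy SEK at ask) = SEK 16,668,214.30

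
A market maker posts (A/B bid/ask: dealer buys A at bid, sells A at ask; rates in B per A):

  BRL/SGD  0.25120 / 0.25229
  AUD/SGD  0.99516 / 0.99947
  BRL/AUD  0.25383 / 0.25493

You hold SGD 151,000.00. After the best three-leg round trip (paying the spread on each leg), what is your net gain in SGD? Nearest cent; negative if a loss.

Net profit: SGD 186.42

Best loop SGD → BRL → AUD → SGD:
SGD 151,000.00 ÷ 0.25229 (buy BRL at ask) = BRL 598,517.58
BRL 598,517.58 × 0.25383 (sell BRL at bid) = AUD 151,921.72
AUD 151,921.72 × 0.99516 (sell AUD at bid) = SGD 151,186.42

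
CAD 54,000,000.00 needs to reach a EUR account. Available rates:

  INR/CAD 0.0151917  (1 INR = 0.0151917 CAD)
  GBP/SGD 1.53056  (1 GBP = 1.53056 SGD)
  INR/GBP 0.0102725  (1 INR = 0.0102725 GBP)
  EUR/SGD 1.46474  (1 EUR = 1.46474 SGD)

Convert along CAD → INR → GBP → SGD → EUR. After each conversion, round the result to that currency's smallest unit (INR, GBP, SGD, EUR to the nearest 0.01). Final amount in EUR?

CAD 54,000,000.00 ÷ 0.0151917 = INR 3,554,572,562.65
INR 3,554,572,562.65 × 0.0102725 = GBP 36,514,346.65
GBP 36,514,346.65 × 1.53056 = SGD 55,887,398.41
SGD 55,887,398.41 ÷ 1.46474 = EUR 38,155,166.38

EUR 38,155,166.38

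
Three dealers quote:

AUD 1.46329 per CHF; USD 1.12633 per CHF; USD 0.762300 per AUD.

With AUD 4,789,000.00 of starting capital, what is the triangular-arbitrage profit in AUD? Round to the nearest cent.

Profitable loop is AUD → CHF → USD → AUD:
AUD 4,789,000.00 ÷ 1.46329 = CHF 3,272,762.06
CHF 3,272,762.06 × 1.12633 = USD 3,686,210.10
USD 3,686,210.10 ÷ 0.762300 = AUD 4,835,642.26
Profit = AUD 4,835,642.26 − AUD 4,789,000.00

Profit: AUD 46,642.26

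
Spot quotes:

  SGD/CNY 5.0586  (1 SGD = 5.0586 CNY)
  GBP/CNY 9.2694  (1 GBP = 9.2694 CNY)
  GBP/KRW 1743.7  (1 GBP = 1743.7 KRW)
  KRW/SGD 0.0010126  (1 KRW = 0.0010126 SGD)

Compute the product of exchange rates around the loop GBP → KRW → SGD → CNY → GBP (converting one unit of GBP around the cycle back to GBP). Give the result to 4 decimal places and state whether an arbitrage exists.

Around GBP → KRW → SGD → CNY → GBP: 1 × 1743.7 × 0.0010126 × 5.0586 ÷ 9.2694 = 0.963581
Product < 1; profitable direction is GBP → CNY → SGD → KRW → GBP.

0.9636 (arbitrage exists)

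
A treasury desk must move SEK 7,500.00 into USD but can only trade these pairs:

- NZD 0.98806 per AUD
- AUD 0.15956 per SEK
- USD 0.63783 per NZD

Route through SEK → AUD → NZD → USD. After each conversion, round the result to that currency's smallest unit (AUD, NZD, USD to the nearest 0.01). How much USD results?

USD 754.18

SEK 7,500.00 × 0.15956 = AUD 1,196.70
AUD 1,196.70 × 0.98806 = NZD 1,182.41
NZD 1,182.41 × 0.63783 = USD 754.18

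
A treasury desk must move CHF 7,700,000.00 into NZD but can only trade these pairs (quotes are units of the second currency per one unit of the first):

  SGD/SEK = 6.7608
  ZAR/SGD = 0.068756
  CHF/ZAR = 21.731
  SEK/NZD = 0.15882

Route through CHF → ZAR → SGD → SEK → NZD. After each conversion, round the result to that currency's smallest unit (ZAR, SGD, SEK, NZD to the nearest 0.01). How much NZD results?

CHF 7,700,000.00 × 21.731 = ZAR 167,328,700.00
ZAR 167,328,700.00 × 0.068756 = SGD 11,504,852.10
SGD 11,504,852.10 × 6.7608 = SEK 77,782,004.08
SEK 77,782,004.08 × 0.15882 = NZD 12,353,337.89

NZD 12,353,337.89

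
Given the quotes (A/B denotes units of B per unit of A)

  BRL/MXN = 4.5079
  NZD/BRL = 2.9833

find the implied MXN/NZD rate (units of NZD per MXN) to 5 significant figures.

MXN/NZD = 0.074358

1 MXN ÷ 4.5079 = 0.221833 BRL
0.221833 BRL ÷ 2.9833 = 0.0743582 NZD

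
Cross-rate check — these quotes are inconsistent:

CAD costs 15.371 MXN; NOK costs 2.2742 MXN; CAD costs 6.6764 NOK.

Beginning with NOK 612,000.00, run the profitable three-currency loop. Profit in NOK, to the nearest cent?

Profit: NOK 7,558.82

Profitable loop is NOK → CAD → MXN → NOK:
NOK 612,000.00 ÷ 6.6764 = CAD 91,666.17
CAD 91,666.17 × 15.371 = MXN 1,409,000.66
MXN 1,409,000.66 ÷ 2.2742 = NOK 619,558.82
Profit = NOK 619,558.82 − NOK 612,000.00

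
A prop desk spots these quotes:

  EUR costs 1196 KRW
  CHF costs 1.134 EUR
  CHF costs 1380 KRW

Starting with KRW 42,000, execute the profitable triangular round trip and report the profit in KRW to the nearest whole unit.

Profit: KRW 735

Profitable loop is KRW → EUR → CHF → KRW:
KRW 42,000 ÷ 1196 = EUR 35.12
EUR 35.12 ÷ 1.134 = CHF 30.97
CHF 30.97 × 1380 = KRW 42,735
Profit = KRW 42,735 − KRW 42,000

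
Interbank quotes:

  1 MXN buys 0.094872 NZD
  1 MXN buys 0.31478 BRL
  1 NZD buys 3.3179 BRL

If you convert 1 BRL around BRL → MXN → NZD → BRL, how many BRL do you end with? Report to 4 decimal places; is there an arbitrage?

1.0000 (no arbitrage)

Around BRL → MXN → NZD → BRL: 1 ÷ 0.31478 × 0.094872 × 3.3179 = 0.999987
Product ≈ 1 (deviation 0.001%, within rounding noise).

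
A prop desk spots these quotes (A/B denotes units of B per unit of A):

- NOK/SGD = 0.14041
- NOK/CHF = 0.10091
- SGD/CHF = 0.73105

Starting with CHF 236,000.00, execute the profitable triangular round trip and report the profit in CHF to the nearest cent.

Profitable loop is CHF → NOK → SGD → CHF:
CHF 236,000.00 ÷ 0.10091 = NOK 2,338,717.67
NOK 2,338,717.67 × 0.14041 = SGD 328,379.35
SGD 328,379.35 × 0.73105 = CHF 240,061.72
Profit = CHF 240,061.72 − CHF 236,000.00

Profit: CHF 4,061.72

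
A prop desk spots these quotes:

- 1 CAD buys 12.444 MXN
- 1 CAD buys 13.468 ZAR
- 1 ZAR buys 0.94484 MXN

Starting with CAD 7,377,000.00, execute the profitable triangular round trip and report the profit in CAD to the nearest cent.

Profit: CAD 166,643.56

Profitable loop is CAD → ZAR → MXN → CAD:
CAD 7,377,000.00 × 13.468 = ZAR 99,353,436.00
ZAR 99,353,436.00 × 0.94484 = MXN 93,873,100.47
MXN 93,873,100.47 ÷ 12.444 = CAD 7,543,643.56
Profit = CAD 7,543,643.56 − CAD 7,377,000.00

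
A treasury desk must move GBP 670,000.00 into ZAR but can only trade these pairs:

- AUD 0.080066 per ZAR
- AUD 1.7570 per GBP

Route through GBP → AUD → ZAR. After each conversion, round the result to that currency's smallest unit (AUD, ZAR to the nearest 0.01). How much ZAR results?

GBP 670,000.00 × 1.7570 = AUD 1,177,190.00
AUD 1,177,190.00 ÷ 0.080066 = ZAR 14,702,745.24

ZAR 14,702,745.24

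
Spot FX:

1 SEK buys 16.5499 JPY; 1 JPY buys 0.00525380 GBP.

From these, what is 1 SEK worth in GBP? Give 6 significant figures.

1 SEK × 16.5499 = 16.5499 JPY
16.5499 JPY × 0.00525380 = 0.0869499 GBP

SEK/GBP = 0.0869499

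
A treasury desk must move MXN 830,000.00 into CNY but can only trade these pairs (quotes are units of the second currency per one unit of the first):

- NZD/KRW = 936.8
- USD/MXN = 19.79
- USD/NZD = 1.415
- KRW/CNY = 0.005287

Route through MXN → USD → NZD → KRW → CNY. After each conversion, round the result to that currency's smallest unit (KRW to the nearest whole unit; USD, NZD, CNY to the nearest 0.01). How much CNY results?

CNY 293,930.64

MXN 830,000.00 ÷ 19.79 = USD 41,940.37
USD 41,940.37 × 1.415 = NZD 59,345.62
NZD 59,345.62 × 936.8 = KRW 55,594,977
KRW 55,594,977 × 0.005287 = CNY 293,930.64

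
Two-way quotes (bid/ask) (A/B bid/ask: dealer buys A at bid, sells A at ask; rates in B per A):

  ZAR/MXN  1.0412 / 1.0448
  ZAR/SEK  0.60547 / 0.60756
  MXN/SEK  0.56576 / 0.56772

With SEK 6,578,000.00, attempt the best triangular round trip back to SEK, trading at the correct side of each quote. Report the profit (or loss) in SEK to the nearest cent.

Net profit: SEK 136,584.45

Best loop SEK → MXN → ZAR → SEK:
SEK 6,578,000.00 ÷ 0.56772 (buy MXN at ask) = MXN 11,586,697.67
MXN 11,586,697.67 ÷ 1.0448 (buy ZAR at ask) = ZAR 11,089,871.43
ZAR 11,089,871.43 × 0.60547 (sell ZAR at bid) = SEK 6,714,584.45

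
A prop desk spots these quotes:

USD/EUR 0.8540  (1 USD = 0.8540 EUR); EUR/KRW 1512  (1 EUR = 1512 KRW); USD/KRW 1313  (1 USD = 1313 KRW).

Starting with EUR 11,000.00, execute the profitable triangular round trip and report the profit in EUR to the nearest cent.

Profit: EUR 185.30

Profitable loop is EUR → USD → KRW → EUR:
EUR 11,000.00 ÷ 0.8540 = USD 12,880.56
USD 12,880.56 × 1313 = KRW 16,912,178
KRW 16,912,178 ÷ 1512 = EUR 11,185.30
Profit = EUR 11,185.30 − EUR 11,000.00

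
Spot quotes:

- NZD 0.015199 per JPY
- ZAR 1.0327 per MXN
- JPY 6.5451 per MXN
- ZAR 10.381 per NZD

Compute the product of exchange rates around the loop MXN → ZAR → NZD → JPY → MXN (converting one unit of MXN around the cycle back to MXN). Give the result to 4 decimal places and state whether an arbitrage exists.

Around MXN → ZAR → NZD → JPY → MXN: 1 × 1.0327 ÷ 10.381 ÷ 0.015199 ÷ 6.5451 = 1.000008
Product ≈ 1 (deviation 0.001%, within rounding noise).

1.0000 (no arbitrage)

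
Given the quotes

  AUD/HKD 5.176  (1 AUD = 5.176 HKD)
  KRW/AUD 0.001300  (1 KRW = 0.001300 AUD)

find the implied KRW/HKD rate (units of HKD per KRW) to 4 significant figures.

KRW/HKD = 0.006729

1 KRW × 0.001300 = 0.0013 AUD
0.0013 AUD × 5.176 = 0.0067288 HKD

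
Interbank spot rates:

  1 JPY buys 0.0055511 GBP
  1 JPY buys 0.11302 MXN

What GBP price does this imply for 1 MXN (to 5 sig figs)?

1 MXN ÷ 0.11302 = 8.84799 JPY
8.84799 JPY × 0.0055511 = 0.0491161 GBP

MXN/GBP = 0.049116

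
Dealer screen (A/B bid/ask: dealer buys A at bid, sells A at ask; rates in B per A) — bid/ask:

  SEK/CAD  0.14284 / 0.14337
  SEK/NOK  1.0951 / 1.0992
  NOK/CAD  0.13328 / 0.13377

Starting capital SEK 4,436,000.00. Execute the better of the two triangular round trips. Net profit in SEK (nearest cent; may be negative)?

Net profit: SEK 79,980.06

Best loop SEK → NOK → CAD → SEK:
SEK 4,436,000.00 × 1.0951 (sell SEK at bid) = NOK 4,857,863.60
NOK 4,857,863.60 × 0.13328 (sell NOK at bid) = CAD 647,456.06
CAD 647,456.06 ÷ 0.14337 (buy SEK at ask) = SEK 4,515,980.06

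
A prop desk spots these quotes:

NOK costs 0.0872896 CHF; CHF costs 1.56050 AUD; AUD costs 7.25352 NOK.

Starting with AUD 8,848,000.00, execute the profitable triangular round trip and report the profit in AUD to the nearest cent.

Profit: AUD 107,091.44

Profitable loop is AUD → CHF → NOK → AUD:
AUD 8,848,000.00 ÷ 1.56050 = CHF 5,669,977.57
CHF 5,669,977.57 ÷ 0.0872896 = NOK 64,955,934.86
NOK 64,955,934.86 ÷ 7.25352 = AUD 8,955,091.44
Profit = AUD 8,955,091.44 − AUD 8,848,000.00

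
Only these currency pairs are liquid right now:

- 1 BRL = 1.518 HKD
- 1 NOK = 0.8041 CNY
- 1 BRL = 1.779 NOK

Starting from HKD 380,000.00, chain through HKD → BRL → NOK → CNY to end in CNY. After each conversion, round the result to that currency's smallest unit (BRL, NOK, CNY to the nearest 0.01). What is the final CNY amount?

CNY 358,094.65

HKD 380,000.00 ÷ 1.518 = BRL 250,329.38
BRL 250,329.38 × 1.779 = NOK 445,335.97
NOK 445,335.97 × 0.8041 = CNY 358,094.65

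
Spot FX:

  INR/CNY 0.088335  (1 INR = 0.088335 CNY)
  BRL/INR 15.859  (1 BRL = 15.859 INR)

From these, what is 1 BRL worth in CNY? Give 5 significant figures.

BRL/CNY = 1.4009

1 BRL × 15.859 = 15.859 INR
15.859 INR × 0.088335 = 1.4009 CNY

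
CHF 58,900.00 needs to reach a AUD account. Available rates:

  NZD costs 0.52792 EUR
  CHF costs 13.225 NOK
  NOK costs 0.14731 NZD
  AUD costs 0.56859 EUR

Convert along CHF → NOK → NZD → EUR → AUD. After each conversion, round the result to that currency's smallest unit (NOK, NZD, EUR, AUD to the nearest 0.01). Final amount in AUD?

AUD 106,539.84

CHF 58,900.00 × 13.225 = NOK 778,952.50
NOK 778,952.50 × 0.14731 = NZD 114,747.49
NZD 114,747.49 × 0.52792 = EUR 60,577.49
EUR 60,577.49 ÷ 0.56859 = AUD 106,539.84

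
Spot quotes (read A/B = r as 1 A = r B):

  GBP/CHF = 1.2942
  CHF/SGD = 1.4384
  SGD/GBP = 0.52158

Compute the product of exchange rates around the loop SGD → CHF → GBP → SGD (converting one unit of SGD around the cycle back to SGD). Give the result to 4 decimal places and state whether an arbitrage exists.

1.0299 (arbitrage exists)

Around SGD → CHF → GBP → SGD: 1 ÷ 1.4384 ÷ 1.2942 ÷ 0.52158 = 1.029907
Product > 1; profitable direction is SGD → CHF → GBP → SGD.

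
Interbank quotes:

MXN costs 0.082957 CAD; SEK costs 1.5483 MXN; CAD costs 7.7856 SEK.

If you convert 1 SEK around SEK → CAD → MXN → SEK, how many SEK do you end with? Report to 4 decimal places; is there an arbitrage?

1.0000 (no arbitrage)

Around SEK → CAD → MXN → SEK: 1 ÷ 7.7856 ÷ 0.082957 ÷ 1.5483 = 0.999999
Product ≈ 1 (deviation 0.000%, within rounding noise).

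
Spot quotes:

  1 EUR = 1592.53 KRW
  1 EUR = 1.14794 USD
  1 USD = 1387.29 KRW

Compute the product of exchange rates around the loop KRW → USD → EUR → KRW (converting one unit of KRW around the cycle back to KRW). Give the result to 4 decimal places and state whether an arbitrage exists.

Around KRW → USD → EUR → KRW: 1 ÷ 1387.29 ÷ 1.14794 × 1592.53 = 1.000003
Product ≈ 1 (deviation 0.000%, within rounding noise).

1.0000 (no arbitrage)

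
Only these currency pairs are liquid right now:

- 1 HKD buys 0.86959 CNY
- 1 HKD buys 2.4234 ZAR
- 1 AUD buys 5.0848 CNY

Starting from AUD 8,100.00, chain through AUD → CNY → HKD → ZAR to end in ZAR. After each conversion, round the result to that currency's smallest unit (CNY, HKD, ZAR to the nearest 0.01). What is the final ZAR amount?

AUD 8,100.00 × 5.0848 = CNY 41,186.88
CNY 41,186.88 ÷ 0.86959 = HKD 47,363.56
HKD 47,363.56 × 2.4234 = ZAR 114,780.85

ZAR 114,780.85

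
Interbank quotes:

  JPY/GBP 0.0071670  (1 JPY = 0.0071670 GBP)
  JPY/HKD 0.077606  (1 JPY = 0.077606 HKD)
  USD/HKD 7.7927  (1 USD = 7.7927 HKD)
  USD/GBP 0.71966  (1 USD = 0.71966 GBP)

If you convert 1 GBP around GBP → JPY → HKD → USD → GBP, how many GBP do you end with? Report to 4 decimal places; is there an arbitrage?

Around GBP → JPY → HKD → USD → GBP: 1 ÷ 0.0071670 × 0.077606 ÷ 7.7927 × 0.71966 = 0.999994
Product ≈ 1 (deviation 0.001%, within rounding noise).

1.0000 (no arbitrage)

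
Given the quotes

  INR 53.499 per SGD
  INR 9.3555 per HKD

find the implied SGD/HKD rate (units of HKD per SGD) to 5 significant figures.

1 SGD × 53.499 = 53.499 INR
53.499 INR ÷ 9.3555 = 5.71845 HKD

SGD/HKD = 5.7185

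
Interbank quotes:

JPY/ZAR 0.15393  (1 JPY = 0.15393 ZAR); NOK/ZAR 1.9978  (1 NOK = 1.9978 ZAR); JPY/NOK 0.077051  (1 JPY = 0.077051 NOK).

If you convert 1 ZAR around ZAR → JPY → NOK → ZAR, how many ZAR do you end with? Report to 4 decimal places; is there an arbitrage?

1.0000 (no arbitrage)

Around ZAR → JPY → NOK → ZAR: 1 ÷ 0.15393 × 0.077051 × 1.9978 = 1.000016
Product ≈ 1 (deviation 0.002%, within rounding noise).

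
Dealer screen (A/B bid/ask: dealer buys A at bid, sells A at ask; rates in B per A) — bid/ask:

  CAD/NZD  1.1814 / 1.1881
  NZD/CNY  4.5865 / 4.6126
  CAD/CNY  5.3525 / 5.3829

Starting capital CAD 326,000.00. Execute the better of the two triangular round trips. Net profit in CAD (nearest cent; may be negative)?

Net profit: CAD 2,155.47

Best loop CAD → NZD → CNY → CAD:
CAD 326,000.00 × 1.1814 (sell CAD at bid) = NZD 385,136.40
NZD 385,136.40 × 4.5865 (sell NZD at bid) = CNY 1,766,428.10
CNY 1,766,428.10 ÷ 5.3829 (buy CAD at ask) = CAD 328,155.47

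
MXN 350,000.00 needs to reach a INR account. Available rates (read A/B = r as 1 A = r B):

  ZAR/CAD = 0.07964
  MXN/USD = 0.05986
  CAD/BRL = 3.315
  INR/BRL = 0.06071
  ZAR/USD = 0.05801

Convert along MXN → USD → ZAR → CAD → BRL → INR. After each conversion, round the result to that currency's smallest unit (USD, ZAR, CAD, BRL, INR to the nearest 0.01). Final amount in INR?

MXN 350,000.00 × 0.05986 = USD 20,951.00
USD 20,951.00 ÷ 0.05801 = ZAR 361,161.87
ZAR 361,161.87 × 0.07964 = CAD 28,762.93
CAD 28,762.93 × 3.315 = BRL 95,349.11
BRL 95,349.11 ÷ 0.06071 = INR 1,570,566.79

INR 1,570,566.79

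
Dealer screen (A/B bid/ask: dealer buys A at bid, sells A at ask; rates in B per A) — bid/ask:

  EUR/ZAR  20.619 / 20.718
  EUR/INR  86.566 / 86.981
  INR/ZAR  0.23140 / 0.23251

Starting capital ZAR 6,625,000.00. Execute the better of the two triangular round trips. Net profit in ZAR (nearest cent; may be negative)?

Net profit: ZAR 129,410.46

Best loop ZAR → INR → EUR → ZAR:
ZAR 6,625,000.00 ÷ 0.23251 (buy INR at ask) = INR 28,493,398.13
INR 28,493,398.13 ÷ 86.981 (buy EUR at ask) = EUR 327,581.86
EUR 327,581.86 × 20.619 (sell EUR at bid) = ZAR 6,754,410.46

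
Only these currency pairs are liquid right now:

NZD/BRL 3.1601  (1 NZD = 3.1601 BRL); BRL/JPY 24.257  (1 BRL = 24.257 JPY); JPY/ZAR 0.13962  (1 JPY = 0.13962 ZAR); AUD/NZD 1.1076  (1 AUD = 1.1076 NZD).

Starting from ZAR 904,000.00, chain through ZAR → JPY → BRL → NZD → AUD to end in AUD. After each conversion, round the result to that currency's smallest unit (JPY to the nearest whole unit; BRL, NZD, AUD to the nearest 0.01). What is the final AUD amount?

ZAR 904,000.00 ÷ 0.13962 = JPY 6,474,717
JPY 6,474,717 ÷ 24.257 = BRL 266,921.59
BRL 266,921.59 ÷ 3.1601 = NZD 84,466.18
NZD 84,466.18 ÷ 1.1076 = AUD 76,260.55

AUD 76,260.55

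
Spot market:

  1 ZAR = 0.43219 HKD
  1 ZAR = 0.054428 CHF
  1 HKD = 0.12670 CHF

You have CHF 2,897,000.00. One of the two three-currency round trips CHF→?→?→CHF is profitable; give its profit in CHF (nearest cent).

Profit: CHF 17,589.85

Profitable loop is CHF → ZAR → HKD → CHF:
CHF 2,897,000.00 ÷ 0.054428 = ZAR 53,226,280.59
ZAR 53,226,280.59 × 0.43219 = HKD 23,003,866.21
HKD 23,003,866.21 × 0.12670 = CHF 2,914,589.85
Profit = CHF 2,914,589.85 − CHF 2,897,000.00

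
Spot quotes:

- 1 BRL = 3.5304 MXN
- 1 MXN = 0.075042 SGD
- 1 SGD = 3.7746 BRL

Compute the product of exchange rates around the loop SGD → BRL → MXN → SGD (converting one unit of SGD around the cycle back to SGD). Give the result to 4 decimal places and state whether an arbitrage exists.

Around SGD → BRL → MXN → SGD: 1 × 3.7746 × 3.5304 × 0.075042 = 0.999998
Product ≈ 1 (deviation 0.000%, within rounding noise).

1.0000 (no arbitrage)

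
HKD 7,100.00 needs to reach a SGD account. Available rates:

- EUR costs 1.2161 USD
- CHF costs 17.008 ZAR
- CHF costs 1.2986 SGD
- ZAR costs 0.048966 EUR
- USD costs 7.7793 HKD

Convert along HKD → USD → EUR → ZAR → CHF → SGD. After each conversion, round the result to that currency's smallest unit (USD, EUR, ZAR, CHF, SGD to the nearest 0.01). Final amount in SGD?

HKD 7,100.00 ÷ 7.7793 = USD 912.68
USD 912.68 ÷ 1.2161 = EUR 750.50
EUR 750.50 ÷ 0.048966 = ZAR 15,326.96
ZAR 15,326.96 ÷ 17.008 = CHF 901.16
CHF 901.16 × 1.2986 = SGD 1,170.25

SGD 1,170.25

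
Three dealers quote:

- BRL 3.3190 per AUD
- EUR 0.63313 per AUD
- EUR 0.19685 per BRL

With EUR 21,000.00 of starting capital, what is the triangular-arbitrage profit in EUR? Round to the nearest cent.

Profitable loop is EUR → AUD → BRL → EUR:
EUR 21,000.00 ÷ 0.63313 = AUD 33,168.54
AUD 33,168.54 × 3.3190 = BRL 110,086.40
BRL 110,086.40 × 0.19685 = EUR 21,670.51
Profit = EUR 21,670.51 − EUR 21,000.00

Profit: EUR 670.51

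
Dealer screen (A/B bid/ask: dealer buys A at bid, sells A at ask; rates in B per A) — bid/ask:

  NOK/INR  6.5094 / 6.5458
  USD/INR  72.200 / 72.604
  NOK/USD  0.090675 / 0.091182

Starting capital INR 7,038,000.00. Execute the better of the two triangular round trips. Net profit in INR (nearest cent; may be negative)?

Net profit: INR 1,005.31

Best loop INR → NOK → USD → INR:
INR 7,038,000.00 ÷ 6.5458 (buy NOK at ask) = NOK 1,075,193.25
NOK 1,075,193.25 × 0.090675 (sell NOK at bid) = USD 97,493.15
USD 97,493.15 × 72.200 (sell USD at bid) = INR 7,039,005.31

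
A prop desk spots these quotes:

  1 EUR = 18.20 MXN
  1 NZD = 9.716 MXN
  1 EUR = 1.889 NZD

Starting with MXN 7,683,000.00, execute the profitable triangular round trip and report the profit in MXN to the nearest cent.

Profitable loop is MXN → EUR → NZD → MXN:
MXN 7,683,000.00 ÷ 18.20 = EUR 422,142.86
EUR 422,142.86 × 1.889 = NZD 797,427.86
NZD 797,427.86 × 9.716 = MXN 7,747,809.06
Profit = MXN 7,747,809.06 − MXN 7,683,000.00

Profit: MXN 64,809.06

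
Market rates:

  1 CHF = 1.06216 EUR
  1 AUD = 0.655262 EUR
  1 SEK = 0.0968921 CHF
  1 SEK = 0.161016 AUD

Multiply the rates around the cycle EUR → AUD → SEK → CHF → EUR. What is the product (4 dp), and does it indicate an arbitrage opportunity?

Around EUR → AUD → SEK → CHF → EUR: 1 ÷ 0.655262 ÷ 0.161016 × 0.0968921 × 1.06216 = 0.975426
Product < 1; profitable direction is EUR → CHF → SEK → AUD → EUR.

0.9754 (arbitrage exists)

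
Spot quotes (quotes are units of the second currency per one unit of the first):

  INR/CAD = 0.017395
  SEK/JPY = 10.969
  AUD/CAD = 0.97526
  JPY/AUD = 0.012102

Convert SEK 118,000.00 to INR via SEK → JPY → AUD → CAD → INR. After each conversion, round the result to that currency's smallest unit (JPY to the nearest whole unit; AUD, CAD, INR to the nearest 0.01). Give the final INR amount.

SEK 118,000.00 × 10.969 = JPY 1,294,342
JPY 1,294,342 × 0.012102 = AUD 15,664.13
AUD 15,664.13 × 0.97526 = CAD 15,276.60
CAD 15,276.60 ÷ 0.017395 = INR 878,217.88

INR 878,217.88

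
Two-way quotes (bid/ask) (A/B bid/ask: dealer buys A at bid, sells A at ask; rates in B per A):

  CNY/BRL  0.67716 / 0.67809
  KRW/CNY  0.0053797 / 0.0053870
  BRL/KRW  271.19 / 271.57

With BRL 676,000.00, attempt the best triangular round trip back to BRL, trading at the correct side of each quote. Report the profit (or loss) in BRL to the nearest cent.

Net profit: BRL 5,444.65

Best loop BRL → CNY → KRW → BRL:
BRL 676,000.00 ÷ 0.67809 (buy CNY at ask) = CNY 996,917.81
CNY 996,917.81 ÷ 0.0053870 (buy KRW at ask) = KRW 185,059,924
KRW 185,059,924 ÷ 271.57 (buy BRL at ask) = BRL 681,444.65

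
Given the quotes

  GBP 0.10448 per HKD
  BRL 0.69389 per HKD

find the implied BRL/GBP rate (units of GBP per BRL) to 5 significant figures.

1 BRL ÷ 0.69389 = 1.44115 HKD
1.44115 HKD × 0.10448 = 0.150571 GBP

BRL/GBP = 0.15057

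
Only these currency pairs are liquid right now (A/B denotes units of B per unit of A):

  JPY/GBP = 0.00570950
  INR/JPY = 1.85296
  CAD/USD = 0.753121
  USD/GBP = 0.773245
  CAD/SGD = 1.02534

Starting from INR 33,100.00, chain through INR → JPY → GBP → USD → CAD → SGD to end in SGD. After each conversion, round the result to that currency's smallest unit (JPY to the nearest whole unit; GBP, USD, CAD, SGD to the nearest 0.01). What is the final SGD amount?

INR 33,100.00 × 1.85296 = JPY 61,333
JPY 61,333 × 0.00570950 = GBP 350.18
GBP 350.18 ÷ 0.773245 = USD 452.87
USD 452.87 ÷ 0.753121 = CAD 601.32
CAD 601.32 × 1.02534 = SGD 616.56

SGD 616.56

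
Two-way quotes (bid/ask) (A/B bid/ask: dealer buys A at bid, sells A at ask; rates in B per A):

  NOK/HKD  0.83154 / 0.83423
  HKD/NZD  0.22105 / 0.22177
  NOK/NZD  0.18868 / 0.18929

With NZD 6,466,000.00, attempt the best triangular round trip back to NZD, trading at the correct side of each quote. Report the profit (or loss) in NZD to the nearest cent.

Best loop NZD → HKD → NOK → NZD:
NZD 6,466,000.00 ÷ 0.22177 (buy HKD at ask) = HKD 29,156,333.14
HKD 29,156,333.14 ÷ 0.83423 (buy NOK at ask) = NOK 34,949,993.57
NOK 34,949,993.57 × 0.18868 (sell NOK at bid) = NZD 6,594,364.79

Net profit: NZD 128,364.79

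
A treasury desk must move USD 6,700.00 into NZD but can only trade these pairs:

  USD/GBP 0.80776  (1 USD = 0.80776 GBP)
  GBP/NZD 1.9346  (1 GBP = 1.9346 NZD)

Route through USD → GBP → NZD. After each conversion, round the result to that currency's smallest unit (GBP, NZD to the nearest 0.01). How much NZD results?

NZD 10,470.04

USD 6,700.00 × 0.80776 = GBP 5,411.99
GBP 5,411.99 × 1.9346 = NZD 10,470.04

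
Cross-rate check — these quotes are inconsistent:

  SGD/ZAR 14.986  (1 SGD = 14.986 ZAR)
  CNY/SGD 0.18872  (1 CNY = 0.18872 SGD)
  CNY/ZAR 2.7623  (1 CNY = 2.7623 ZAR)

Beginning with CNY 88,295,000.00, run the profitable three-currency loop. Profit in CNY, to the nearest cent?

Profit: CNY 2,105,102.65

Profitable loop is CNY → SGD → ZAR → CNY:
CNY 88,295,000.00 × 0.18872 = SGD 16,663,032.40
SGD 16,663,032.40 × 14.986 = ZAR 249,712,203.55
ZAR 249,712,203.55 ÷ 2.7623 = CNY 90,400,102.65
Profit = CNY 90,400,102.65 − CNY 88,295,000.00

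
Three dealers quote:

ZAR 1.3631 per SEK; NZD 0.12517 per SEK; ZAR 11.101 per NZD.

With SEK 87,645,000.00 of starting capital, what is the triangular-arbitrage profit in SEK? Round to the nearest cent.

Profit: SEK 1,698,257.38

Profitable loop is SEK → NZD → ZAR → SEK:
SEK 87,645,000.00 × 0.12517 = NZD 10,970,524.65
NZD 10,970,524.65 × 11.101 = ZAR 121,783,794.14
ZAR 121,783,794.14 ÷ 1.3631 = SEK 89,343,257.38
Profit = SEK 89,343,257.38 − SEK 87,645,000.00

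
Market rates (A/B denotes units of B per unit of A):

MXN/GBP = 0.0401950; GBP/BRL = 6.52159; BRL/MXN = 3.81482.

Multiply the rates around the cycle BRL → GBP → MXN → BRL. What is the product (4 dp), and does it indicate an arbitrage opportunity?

1.0000 (no arbitrage)

Around BRL → GBP → MXN → BRL: 1 ÷ 6.52159 ÷ 0.0401950 ÷ 3.81482 = 1.000001
Product ≈ 1 (deviation 0.000%, within rounding noise).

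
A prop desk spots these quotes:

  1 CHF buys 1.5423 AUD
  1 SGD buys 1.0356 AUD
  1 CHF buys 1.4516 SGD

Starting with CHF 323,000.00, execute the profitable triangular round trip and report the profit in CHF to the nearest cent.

Profit: CHF 8,384.64

Profitable loop is CHF → AUD → SGD → CHF:
CHF 323,000.00 × 1.5423 = AUD 498,162.90
AUD 498,162.90 ÷ 1.0356 = SGD 481,037.95
SGD 481,037.95 ÷ 1.4516 = CHF 331,384.64
Profit = CHF 331,384.64 − CHF 323,000.00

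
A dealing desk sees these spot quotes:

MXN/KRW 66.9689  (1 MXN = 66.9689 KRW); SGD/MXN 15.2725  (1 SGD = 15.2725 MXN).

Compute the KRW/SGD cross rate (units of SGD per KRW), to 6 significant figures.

KRW/SGD = 0.000977725

1 KRW ÷ 66.9689 = 0.0149323 MXN
0.0149323 MXN ÷ 15.2725 = 0.000977725 SGD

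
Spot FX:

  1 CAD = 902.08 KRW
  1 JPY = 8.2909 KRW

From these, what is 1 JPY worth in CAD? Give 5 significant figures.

JPY/CAD = 0.0091909

1 JPY × 8.2909 = 8.2909 KRW
8.2909 KRW ÷ 902.08 = 0.00919087 CAD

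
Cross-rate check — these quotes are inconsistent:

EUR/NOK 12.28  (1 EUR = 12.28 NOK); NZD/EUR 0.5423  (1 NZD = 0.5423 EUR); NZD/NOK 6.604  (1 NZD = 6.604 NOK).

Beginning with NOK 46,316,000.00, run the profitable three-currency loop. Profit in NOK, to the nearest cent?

Profitable loop is NOK → NZD → EUR → NOK:
NOK 46,316,000.00 ÷ 6.604 = NZD 7,013,325.26
NZD 7,013,325.26 × 0.5423 = EUR 3,803,326.29
EUR 3,803,326.29 × 12.28 = NOK 46,704,846.81
Profit = NOK 46,704,846.81 − NOK 46,316,000.00

Profit: NOK 388,846.81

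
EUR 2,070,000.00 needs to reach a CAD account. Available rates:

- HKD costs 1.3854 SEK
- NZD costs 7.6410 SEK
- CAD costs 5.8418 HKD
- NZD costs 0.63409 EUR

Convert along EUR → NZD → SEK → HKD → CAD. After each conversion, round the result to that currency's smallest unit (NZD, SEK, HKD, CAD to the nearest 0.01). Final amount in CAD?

CAD 3,082,107.44

EUR 2,070,000.00 ÷ 0.63409 = NZD 3,264,520.81
NZD 3,264,520.81 × 7.6410 = SEK 24,944,203.51
SEK 24,944,203.51 ÷ 1.3854 = HKD 18,005,055.23
HKD 18,005,055.23 ÷ 5.8418 = CAD 3,082,107.44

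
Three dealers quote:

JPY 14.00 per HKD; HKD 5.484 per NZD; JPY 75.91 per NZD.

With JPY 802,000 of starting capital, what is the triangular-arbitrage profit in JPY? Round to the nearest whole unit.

Profitable loop is JPY → NZD → HKD → JPY:
JPY 802,000 ÷ 75.91 = NZD 10,565.14
NZD 10,565.14 × 5.484 = HKD 57,939.24
HKD 57,939.24 × 14.00 = JPY 811,149
Profit = JPY 811,149 − JPY 802,000

Profit: JPY 9,149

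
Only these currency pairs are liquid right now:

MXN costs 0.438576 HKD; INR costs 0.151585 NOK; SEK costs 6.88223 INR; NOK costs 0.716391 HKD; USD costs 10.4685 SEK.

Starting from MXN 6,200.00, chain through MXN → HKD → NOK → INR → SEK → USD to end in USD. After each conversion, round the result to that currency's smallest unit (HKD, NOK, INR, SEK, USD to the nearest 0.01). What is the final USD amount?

USD 347.55

MXN 6,200.00 × 0.438576 = HKD 2,719.17
HKD 2,719.17 ÷ 0.716391 = NOK 3,795.65
NOK 3,795.65 ÷ 0.151585 = INR 25,039.75
INR 25,039.75 ÷ 6.88223 = SEK 3,638.32
SEK 3,638.32 ÷ 10.4685 = USD 347.55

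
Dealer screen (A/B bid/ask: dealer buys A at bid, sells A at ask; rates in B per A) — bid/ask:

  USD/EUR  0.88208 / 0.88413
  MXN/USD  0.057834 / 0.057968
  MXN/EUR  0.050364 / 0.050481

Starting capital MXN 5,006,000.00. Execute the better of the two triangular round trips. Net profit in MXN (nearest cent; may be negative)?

Net profit: MXN 52,876.78

Best loop MXN → USD → EUR → MXN:
MXN 5,006,000.00 × 0.057834 (sell MXN at bid) = USD 289,517.00
USD 289,517.00 × 0.88208 (sell USD at bid) = EUR 255,377.16
EUR 255,377.16 ÷ 0.050481 (buy MXN at ask) = MXN 5,058,876.78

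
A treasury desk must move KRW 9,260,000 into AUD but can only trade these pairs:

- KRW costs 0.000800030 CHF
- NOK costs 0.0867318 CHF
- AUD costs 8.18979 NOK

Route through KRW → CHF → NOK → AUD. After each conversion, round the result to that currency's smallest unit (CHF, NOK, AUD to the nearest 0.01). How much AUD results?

AUD 10,429.57

KRW 9,260,000 × 0.000800030 = CHF 7,408.28
CHF 7,408.28 ÷ 0.0867318 = NOK 85,415.96
NOK 85,415.96 ÷ 8.18979 = AUD 10,429.57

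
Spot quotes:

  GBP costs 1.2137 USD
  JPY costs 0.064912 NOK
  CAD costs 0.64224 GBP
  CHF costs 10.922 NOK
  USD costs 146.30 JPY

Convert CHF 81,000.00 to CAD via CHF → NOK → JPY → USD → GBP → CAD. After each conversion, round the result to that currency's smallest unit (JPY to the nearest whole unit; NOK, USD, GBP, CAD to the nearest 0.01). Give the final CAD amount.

CHF 81,000.00 × 10.922 = NOK 884,682.00
NOK 884,682.00 ÷ 0.064912 = JPY 13,628,944
JPY 13,628,944 ÷ 146.30 = USD 93,157.51
USD 93,157.51 ÷ 1.2137 = GBP 76,754.97
GBP 76,754.97 ÷ 0.64224 = CAD 119,511.35

CAD 119,511.35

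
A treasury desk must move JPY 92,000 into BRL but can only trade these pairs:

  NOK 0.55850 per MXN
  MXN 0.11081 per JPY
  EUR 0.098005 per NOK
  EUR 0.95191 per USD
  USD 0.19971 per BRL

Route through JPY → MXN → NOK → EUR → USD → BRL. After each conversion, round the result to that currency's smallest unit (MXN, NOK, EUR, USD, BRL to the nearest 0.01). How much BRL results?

BRL 2,935.26

JPY 92,000 × 0.11081 = MXN 10,194.52
MXN 10,194.52 × 0.55850 = NOK 5,693.64
NOK 5,693.64 × 0.098005 = EUR 558.01
EUR 558.01 ÷ 0.95191 = USD 586.20
USD 586.20 ÷ 0.19971 = BRL 2,935.26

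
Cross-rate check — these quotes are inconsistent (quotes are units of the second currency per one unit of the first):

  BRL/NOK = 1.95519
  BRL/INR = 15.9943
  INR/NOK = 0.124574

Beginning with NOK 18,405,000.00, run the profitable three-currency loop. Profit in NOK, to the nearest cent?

Profit: NOK 350,968.81

Profitable loop is NOK → BRL → INR → NOK:
NOK 18,405,000.00 ÷ 1.95519 = BRL 9,413,407.39
BRL 9,413,407.39 × 15.9943 = INR 150,560,861.86
INR 150,560,861.86 × 0.124574 = NOK 18,755,968.81
Profit = NOK 18,755,968.81 − NOK 18,405,000.00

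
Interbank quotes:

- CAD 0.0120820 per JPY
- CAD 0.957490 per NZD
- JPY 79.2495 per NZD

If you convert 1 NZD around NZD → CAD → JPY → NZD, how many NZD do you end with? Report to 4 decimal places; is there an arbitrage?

1.0000 (no arbitrage)

Around NZD → CAD → JPY → NZD: 1 × 0.957490 ÷ 0.0120820 ÷ 79.2495 = 0.999997
Product ≈ 1 (deviation 0.000%, within rounding noise).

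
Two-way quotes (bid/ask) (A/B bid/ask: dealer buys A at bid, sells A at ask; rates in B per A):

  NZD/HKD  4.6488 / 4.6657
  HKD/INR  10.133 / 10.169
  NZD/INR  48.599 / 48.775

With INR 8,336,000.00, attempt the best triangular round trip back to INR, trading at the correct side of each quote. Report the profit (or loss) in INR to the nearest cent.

Net profit: INR 202,665.12

Best loop INR → HKD → NZD → INR:
INR 8,336,000.00 ÷ 10.169 (buy HKD at ask) = HKD 819,746.29
HKD 819,746.29 ÷ 4.6657 (buy NZD at ask) = NZD 175,696.31
NZD 175,696.31 × 48.599 (sell NZD at bid) = INR 8,538,665.12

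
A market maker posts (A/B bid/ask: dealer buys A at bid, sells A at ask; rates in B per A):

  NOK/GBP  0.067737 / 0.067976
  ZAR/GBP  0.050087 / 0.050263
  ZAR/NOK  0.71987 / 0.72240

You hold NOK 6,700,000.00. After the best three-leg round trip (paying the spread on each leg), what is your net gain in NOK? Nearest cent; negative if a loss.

Best loop NOK → ZAR → GBP → NOK:
NOK 6,700,000.00 ÷ 0.72240 (buy ZAR at ask) = ZAR 9,274,640.09
ZAR 9,274,640.09 × 0.050087 (sell ZAR at bid) = GBP 464,538.90
GBP 464,538.90 ÷ 0.067976 (buy NOK at ask) = NOK 6,833,866.34

Net profit: NOK 133,866.34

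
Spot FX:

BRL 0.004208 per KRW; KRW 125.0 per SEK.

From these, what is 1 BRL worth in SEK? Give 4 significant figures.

BRL/SEK = 1.901

1 BRL ÷ 0.004208 = 237.643 KRW
237.643 KRW ÷ 125.0 = 1.90114 SEK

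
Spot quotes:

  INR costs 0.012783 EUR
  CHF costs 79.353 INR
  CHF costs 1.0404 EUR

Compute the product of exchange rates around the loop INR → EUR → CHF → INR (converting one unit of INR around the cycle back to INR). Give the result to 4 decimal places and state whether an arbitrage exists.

Around INR → EUR → CHF → INR: 1 × 0.012783 ÷ 1.0404 × 79.353 = 0.974980
Product < 1; profitable direction is INR → CHF → EUR → INR.

0.9750 (arbitrage exists)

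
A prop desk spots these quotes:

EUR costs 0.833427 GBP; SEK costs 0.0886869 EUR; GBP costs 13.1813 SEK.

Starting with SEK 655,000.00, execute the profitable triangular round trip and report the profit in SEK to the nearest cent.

Profit: SEK 17,289.01

Profitable loop is SEK → GBP → EUR → SEK:
SEK 655,000.00 ÷ 13.1813 = GBP 49,691.61
GBP 49,691.61 ÷ 0.833427 = EUR 59,623.23
EUR 59,623.23 ÷ 0.0886869 = SEK 672,289.01
Profit = SEK 672,289.01 − SEK 655,000.00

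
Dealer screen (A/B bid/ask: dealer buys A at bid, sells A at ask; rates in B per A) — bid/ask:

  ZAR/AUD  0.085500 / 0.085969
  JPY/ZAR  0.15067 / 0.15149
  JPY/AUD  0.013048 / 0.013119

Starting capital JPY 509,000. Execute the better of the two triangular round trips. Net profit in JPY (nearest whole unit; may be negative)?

Best loop JPY → AUD → ZAR → JPY:
JPY 509,000 × 0.013048 (sell JPY at bid) = AUD 6,641.43
AUD 6,641.43 ÷ 0.085969 (buy ZAR at ask) = ZAR 77,253.80
ZAR 77,253.80 ÷ 0.15149 (buy JPY at ask) = JPY 509,960

Net profit: JPY 960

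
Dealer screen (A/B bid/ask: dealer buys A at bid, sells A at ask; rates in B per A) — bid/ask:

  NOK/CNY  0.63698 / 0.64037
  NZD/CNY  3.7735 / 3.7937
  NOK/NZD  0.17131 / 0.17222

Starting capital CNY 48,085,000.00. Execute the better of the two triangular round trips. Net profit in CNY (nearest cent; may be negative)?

Best loop CNY → NOK → NZD → CNY:
CNY 48,085,000.00 ÷ 0.64037 (buy NOK at ask) = NOK 75,089,401.44
NOK 75,089,401.44 × 0.17131 (sell NOK at bid) = NZD 12,863,565.36
NZD 12,863,565.36 × 3.7735 (sell NZD at bid) = CNY 48,540,663.89

Net profit: CNY 455,663.89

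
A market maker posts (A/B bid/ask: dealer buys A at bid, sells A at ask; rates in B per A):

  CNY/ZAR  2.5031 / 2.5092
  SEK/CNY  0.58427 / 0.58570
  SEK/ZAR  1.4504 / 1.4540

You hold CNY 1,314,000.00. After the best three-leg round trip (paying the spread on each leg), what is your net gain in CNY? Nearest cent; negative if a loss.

Net profit: CNY 7,669.13

Best loop CNY → ZAR → SEK → CNY:
CNY 1,314,000.00 × 2.5031 (sell CNY at bid) = ZAR 3,289,073.40
ZAR 3,289,073.40 ÷ 1.4540 (buy SEK at ask) = SEK 2,262,086.24
SEK 2,262,086.24 × 0.58427 (sell SEK at bid) = CNY 1,321,669.13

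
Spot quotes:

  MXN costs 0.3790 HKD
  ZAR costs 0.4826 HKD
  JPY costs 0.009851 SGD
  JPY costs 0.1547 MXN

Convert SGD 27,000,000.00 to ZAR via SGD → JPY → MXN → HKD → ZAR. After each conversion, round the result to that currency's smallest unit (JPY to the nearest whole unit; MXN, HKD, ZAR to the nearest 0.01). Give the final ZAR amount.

SGD 27,000,000.00 ÷ 0.009851 = JPY 2,740,838,494
JPY 2,740,838,494 × 0.1547 = MXN 424,007,715.02
MXN 424,007,715.02 × 0.3790 = HKD 160,698,923.99
HKD 160,698,923.99 ÷ 0.4826 = ZAR 332,985,752.15

ZAR 332,985,752.15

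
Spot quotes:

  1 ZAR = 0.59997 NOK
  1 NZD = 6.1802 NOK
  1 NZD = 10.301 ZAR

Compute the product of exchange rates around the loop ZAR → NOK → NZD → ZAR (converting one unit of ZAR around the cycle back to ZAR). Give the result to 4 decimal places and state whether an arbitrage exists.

Around ZAR → NOK → NZD → ZAR: 1 × 0.59997 ÷ 6.1802 × 10.301 = 1.000015
Product ≈ 1 (deviation 0.001%, within rounding noise).

1.0000 (no arbitrage)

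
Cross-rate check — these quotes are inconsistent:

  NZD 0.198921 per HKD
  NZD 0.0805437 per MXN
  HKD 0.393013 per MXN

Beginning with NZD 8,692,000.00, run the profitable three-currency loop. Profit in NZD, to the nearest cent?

Profit: NZD 262,961.93

Profitable loop is NZD → HKD → MXN → NZD:
NZD 8,692,000.00 ÷ 0.198921 = HKD 43,695,738.51
HKD 43,695,738.51 ÷ 0.393013 = MXN 111,181,407.51
MXN 111,181,407.51 × 0.0805437 = NZD 8,954,961.93
Profit = NZD 8,954,961.93 − NZD 8,692,000.00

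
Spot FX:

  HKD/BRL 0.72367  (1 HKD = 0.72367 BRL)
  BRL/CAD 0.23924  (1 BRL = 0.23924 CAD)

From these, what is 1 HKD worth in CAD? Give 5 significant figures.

HKD/CAD = 0.17313

1 HKD × 0.72367 = 0.72367 BRL
0.72367 BRL × 0.23924 = 0.173131 CAD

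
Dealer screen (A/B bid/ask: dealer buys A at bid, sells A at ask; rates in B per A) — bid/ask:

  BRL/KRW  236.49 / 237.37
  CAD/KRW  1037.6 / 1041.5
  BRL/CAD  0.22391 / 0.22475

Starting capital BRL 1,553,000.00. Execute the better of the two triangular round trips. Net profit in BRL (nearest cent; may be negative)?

Best loop BRL → KRW → CAD → BRL:
BRL 1,553,000.00 × 236.49 (sell BRL at bid) = KRW 367,268,970
KRW 367,268,970 ÷ 1041.5 (buy CAD at ask) = CAD 352,634.63
CAD 352,634.63 ÷ 0.22475 (buy BRL at ask) = BRL 1,569,008.38

Net profit: BRL 16,008.38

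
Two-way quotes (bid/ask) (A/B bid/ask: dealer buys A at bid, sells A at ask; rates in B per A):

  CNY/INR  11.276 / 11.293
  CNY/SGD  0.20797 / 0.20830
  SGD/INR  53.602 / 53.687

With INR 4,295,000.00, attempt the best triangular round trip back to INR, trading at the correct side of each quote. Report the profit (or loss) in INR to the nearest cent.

Net profit: INR 35,717.24

Best loop INR → SGD → CNY → INR:
INR 4,295,000.00 ÷ 53.687 (buy SGD at ask) = SGD 80,000.75
SGD 80,000.75 ÷ 0.20830 (buy CNY at ask) = CNY 384,065.03
CNY 384,065.03 × 11.276 (sell CNY at bid) = INR 4,330,717.24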